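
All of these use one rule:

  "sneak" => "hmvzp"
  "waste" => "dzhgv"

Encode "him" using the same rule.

Each pair mirrors across the alphabet (s↔h, n↔m, e↔v): positions sum to 25. Each letter is replaced by its mirror in the alphabet: a↔z, b↔y, c↔x, and so on (the Atbash cipher).
On him: h↔s, i↔r, m↔n.

srn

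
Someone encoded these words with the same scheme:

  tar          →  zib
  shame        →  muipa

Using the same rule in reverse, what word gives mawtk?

close

The output letters match the input read backwards, each shifted +8: tar reversed is rat. Read the word backwards and shift each letter +8.
Undoing it on mawtk: shift back: m−8=e, a−8=s, w−8=o, t−8=l, k−8=c → esolc; then reverse → close.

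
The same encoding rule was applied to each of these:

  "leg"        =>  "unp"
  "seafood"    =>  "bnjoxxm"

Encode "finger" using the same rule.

orwpna

It's a constant shift of +9 (ROT9).
On finger: f+9=o, i+9=r, n+9=w, g+9=p, e+9=n, r+9=a.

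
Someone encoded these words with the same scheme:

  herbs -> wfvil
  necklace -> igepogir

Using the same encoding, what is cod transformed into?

hsg

The output letters match the input read backwards, each shifted +4: herbs reversed is sbreh. Two steps: reverse the string, then apply a Caesar shift of +4.
Applying it to cod: reverse → doc; then shift: d+4=h, o+4=s, c+4=g.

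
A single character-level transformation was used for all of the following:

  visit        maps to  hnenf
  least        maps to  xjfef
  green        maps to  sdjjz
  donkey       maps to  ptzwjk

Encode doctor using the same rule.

ptoftd

The shift depends on letter class: consonant v→h is +12, but vowel i→n is +5. Two shifts are in play — +5 for a/e/i/o/u, +12 for every other letter.
Applying it to doctor: d(cons)+12=p, o(vowel)+5=t, c(cons)+12=o, t(cons)+12=f, o(vowel)+5=t, r(cons)+12=d.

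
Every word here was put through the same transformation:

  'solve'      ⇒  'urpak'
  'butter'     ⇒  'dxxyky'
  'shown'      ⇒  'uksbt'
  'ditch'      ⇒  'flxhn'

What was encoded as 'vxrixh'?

In solve: s→u is +2, o→r is +3, l→p is +4, v→a is +5 — the shift increases by 1 each position. The shift increases by 1 at each position, starting from +2: 2, 3, 4, ….
Decoding vxrixh: v−2=t, x−3=u, r−4=n, i−5=d, x−6=r, h−7=a.

tundra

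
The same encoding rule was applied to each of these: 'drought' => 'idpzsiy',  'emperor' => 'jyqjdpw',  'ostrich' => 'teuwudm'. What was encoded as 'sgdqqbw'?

Shifts by position in drought: pos 0: d→i (+5), pos 1: r→d (+12), pos 2: o→p (+1), pos 3: u→z (+5), pos 4: g→s (+12), pos 5: h→i (+1) — repeating every 3. The shifts repeat in a cycle of length 3: positions 0,1,… shift by +5, +12, +1, then the pattern repeats.
Decoding sgdqqbw: s−5=n, g−12=u, d−1=c, q−5=l, q−12=e, b−1=a, w−5=r.

nuclear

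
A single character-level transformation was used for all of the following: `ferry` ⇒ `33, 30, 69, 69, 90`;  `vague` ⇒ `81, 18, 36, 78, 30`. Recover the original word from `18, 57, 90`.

any

f(#6)→33 and e(#5)→30: differences scale by 3, so n = 3·pos + 15. The formula is n = 3×(alphabet index, a=1) + 15.
Undoing it on 18, 57, 90: 18→(18−15)÷3=1=a, 57→(57−15)÷3=14=n, 90→(90−15)÷3=25=y.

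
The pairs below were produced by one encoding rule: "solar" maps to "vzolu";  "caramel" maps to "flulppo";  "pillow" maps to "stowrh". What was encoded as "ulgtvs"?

Shifts by position in solar: pos 0: s→v (+3), pos 1: o→z (+11), pos 2: l→o (+3), pos 3: a→l (+11) — repeating every 2. A repeating key of period 2 is used — shifts +3, +11 over and over.
Undoing it on ulgtvs: u−3=r, l−11=a, g−3=d, t−11=i, v−3=s, s−11=h.

radish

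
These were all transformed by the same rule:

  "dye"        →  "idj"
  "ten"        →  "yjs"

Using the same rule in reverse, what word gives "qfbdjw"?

Compare letters: d→i is +5, y→d is +5, e→j is +5 — a constant shift. It's a constant shift of +5 (ROT5).
Undoing it on qfbdjw: q−5=l, f−5=a, b−5=w, d−5=y, j−5=e, w−5=r.

lawyer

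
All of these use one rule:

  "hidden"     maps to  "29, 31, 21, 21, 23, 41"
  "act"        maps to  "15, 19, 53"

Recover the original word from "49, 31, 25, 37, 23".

rifle

The formula is n = 2×(alphabet index, a=1) + 13.
Decoding 49, 31, 25, 37, 23: 49→(49−13)÷2=18=r, 31→(31−13)÷2=9=i, 25→(25−13)÷2=6=f, 37→(37−13)÷2=12=l, 23→(23−13)÷2=5=e.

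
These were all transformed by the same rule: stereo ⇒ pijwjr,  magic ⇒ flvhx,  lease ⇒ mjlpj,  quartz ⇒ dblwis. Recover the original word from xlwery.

Each letter's alphabet position (a=0..z=25) is mapped through 19·x+11 mod 26 — an affine cipher.
Reversing it on xlwery: x(23)→11·(23−11)≡2=c; l(11)→11·(11−11)≡0=a; w(22)→11·(22−11)≡17=r; e(4)→11·(4−11)≡1=b; r(17)→11·(17−11)≡14=o; y(24)→11·(24−11)≡13=n (all mod 26).

carbon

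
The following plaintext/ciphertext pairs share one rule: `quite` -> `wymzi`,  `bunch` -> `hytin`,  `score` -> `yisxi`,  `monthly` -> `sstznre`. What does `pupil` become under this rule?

The shift depends on letter class: consonant q→w is +6, but vowel u→y is +4. The rule splits by letter class: vowels +4, consonants +6.
For pupil: p(cons)+6=v, u(vowel)+4=y, p(cons)+6=v, i(vowel)+4=m, l(cons)+6=r.

vyvmr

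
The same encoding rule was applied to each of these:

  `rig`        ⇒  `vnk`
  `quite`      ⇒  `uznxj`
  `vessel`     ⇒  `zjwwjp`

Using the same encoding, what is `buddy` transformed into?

fzhhc

Vowels shift forward by 5 and consonants shift forward by 4.
On buddy: b(cons)+4=f, u(vowel)+5=z, d(cons)+4=h, d(cons)+4=h, y(cons)+4=c.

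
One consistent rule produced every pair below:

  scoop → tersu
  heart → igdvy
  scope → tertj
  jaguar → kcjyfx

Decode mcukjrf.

In scoop: s→t is +1, c→e is +2, o→r is +3, o→s is +4 — the shift increases by 1 each position. Each letter shifts forward by (position + 1), i.e. 1, 2, 3, … — the shift grows by one for each successive letter.
Undoing it on mcukjrf: m−1=l, c−2=a, u−3=r, k−4=g, j−5=e, r−6=l, f−7=y.

largely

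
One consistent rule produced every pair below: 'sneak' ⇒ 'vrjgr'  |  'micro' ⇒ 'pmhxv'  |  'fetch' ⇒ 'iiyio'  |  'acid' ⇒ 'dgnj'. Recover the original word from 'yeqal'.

In sneak: s→v is +3, n→r is +4, e→j is +5, a→g is +6 — the shift increases by 1 each position. Each letter shifts forward by (position + 3), i.e. 3, 4, 5, … — the shift grows by one for each successive letter.
Decoding yeqal: y−3=v, e−4=a, q−5=l, a−6=u, l−7=e.

value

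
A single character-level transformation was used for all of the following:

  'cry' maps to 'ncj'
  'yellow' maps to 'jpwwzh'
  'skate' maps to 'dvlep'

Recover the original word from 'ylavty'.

napkin

Each letter is shifted forward by 11 in the alphabet (a Caesar shift of +11).
Reversing it on ylavty: y−11=n, l−11=a, a−11=p, v−11=k, t−11=i, y−11=n.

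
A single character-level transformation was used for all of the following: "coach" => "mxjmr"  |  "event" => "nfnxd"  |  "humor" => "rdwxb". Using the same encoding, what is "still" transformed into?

cdrvv

The shift depends on letter class: consonant c→m is +10, but vowel o→x is +9. The rule splits by letter class: vowels +9, consonants +10.
For still: s(cons)+10=c, t(cons)+10=d, i(vowel)+9=r, l(cons)+10=v, l(cons)+10=v.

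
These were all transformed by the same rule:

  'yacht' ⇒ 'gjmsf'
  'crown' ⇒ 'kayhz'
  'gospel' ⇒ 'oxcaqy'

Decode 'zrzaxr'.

In yacht: y→g is +8, a→j is +9, c→m is +10, h→s is +11 — the shift increases by 1 each position. The shift increases by 1 at each position, starting from +8: 8, 9, 10, ….
Decoding zrzaxr: z−8=r, r−9=i, z−10=p, a−11=p, x−12=l, r−13=e.

ripple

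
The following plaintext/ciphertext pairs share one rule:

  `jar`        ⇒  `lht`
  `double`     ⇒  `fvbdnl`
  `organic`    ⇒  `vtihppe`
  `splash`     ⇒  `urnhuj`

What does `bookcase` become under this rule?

dvvmehul

Two shifts are in play — +7 for a/e/i/o/u, +2 for every other letter.
For bookcase: b(cons)+2=d, o(vowel)+7=v, o(vowel)+7=v, k(cons)+2=m, c(cons)+2=e, a(vowel)+7=h, s(cons)+2=u, e(vowel)+7=l.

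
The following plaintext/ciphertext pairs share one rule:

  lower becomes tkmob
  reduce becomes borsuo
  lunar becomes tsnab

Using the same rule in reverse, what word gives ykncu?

Treating letters as 0–25, the rule is x ↦ 23x + 0 (mod 26).
Decoding ykncu: y(24)→17·(24−0)≡18=s; k(10)→17·(10−0)≡14=o; n(13)→17·(13−0)≡13=n; c(2)→17·(2−0)≡8=i; u(20)→17·(20−0)≡2=c (all mod 26).

sonic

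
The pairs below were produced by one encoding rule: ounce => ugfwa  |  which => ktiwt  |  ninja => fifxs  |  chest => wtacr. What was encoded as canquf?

sermon

o(14)→u(20) and u(20)→g(6) fit y≡15x+18 (mod 26); the inverse of 15 mod 26 is 7. Each letter's alphabet position (a=0..z=25) is mapped through 15·x+18 mod 26 — an affine cipher.
Undoing it on canquf: c(2)→7·(2−18)≡18=s; a(0)→7·(0−18)≡4=e; n(13)→7·(13−18)≡17=r; q(16)→7·(16−18)≡12=m; u(20)→7·(20−18)≡14=o; f(5)→7·(5−18)≡13=n (all mod 26).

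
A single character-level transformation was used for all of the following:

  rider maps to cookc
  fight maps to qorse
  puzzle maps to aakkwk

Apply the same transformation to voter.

guekc

The shift depends on letter class: consonant r→c is +11, but vowel i→o is +6. Two shifts are in play — +6 for a/e/i/o/u, +11 for every other letter.
Applying it to voter: v(cons)+11=g, o(vowel)+6=u, t(cons)+11=e, e(vowel)+6=k, r(cons)+11=c.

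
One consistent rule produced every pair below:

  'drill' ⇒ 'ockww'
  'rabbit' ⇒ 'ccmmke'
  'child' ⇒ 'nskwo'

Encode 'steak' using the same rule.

Vowels shift forward by 2 and consonants shift forward by 11.
On steak: s(cons)+11=d, t(cons)+11=e, e(vowel)+2=g, a(vowel)+2=c, k(cons)+11=v.

degcv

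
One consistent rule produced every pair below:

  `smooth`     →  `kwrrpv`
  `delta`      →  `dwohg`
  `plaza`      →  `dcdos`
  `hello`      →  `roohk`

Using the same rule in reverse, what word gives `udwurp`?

mortar

The output letters match the input read backwards, each shifted +3: smooth reversed is htooms. The word is reversed, then every letter is shifted forward by 3.
Undoing it on udwurp: shift back: u−3=r, d−3=a, w−3=t, u−3=r, r−3=o, p−3=m → ratrom; then reverse → mortar.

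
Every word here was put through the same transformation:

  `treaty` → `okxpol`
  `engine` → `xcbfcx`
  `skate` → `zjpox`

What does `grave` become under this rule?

bkpsx

This is an affine cipher: with a=0,…,z=25, each position x becomes (15x+15) mod 26.
Applying it to grave: g(6)→15·6+15≡1=b; r(17)→15·17+15≡10=k; a(0)→15·0+15≡15=p; v(21)→15·21+15≡18=s; e(4)→15·4+15≡23=x (all mod 26).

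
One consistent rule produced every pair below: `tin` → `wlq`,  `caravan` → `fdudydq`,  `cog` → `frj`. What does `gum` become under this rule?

Compare letters: t→w is +3, i→l is +3, n→q is +3 — a constant shift. This is a Caesar cipher with shift 3.
Applying it to gum: g+3=j, u+3=x, m+3=p.

jxp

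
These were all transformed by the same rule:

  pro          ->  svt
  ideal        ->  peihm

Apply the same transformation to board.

The output letters match the input read backwards, each shifted +4: pro reversed is orp. The word is reversed, then every letter is shifted forward by 4.
Applying it to board: reverse → draob; then shift: d+4=h, r+4=v, a+4=e, o+4=s, b+4=f.

hvesf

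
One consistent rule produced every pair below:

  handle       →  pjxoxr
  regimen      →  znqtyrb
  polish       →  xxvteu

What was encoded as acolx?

In handle: h→p is +8, a→j is +9, n→x is +10, d→o is +11 — the shift increases by 1 each position. The shift increases by 1 at each position, starting from +8: 8, 9, 10, ….
Decoding acolx: a−8=s, c−9=t, o−10=e, l−11=a, x−12=l.

steal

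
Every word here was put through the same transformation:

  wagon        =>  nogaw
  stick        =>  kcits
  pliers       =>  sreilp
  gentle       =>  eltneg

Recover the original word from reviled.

The output letters match the input read backwards: wagon reversed is nogaw. The word is simply reversed.
Reversing it on reviled: then reverse → deliver.

deliver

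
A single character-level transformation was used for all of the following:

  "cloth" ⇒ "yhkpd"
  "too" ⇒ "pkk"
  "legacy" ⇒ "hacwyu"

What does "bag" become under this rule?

This is a Caesar cipher with shift 22.
Applying it to bag: b+22=x, a+22=w, g+22=c.

xwc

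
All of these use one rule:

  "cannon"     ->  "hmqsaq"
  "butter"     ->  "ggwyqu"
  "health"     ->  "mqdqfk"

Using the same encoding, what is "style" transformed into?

xfbqq

Shifts by position in cannon: pos 0: c→h (+5), pos 1: a→m (+12), pos 2: n→q (+3), pos 3: n→s (+5), pos 4: o→a (+12), pos 5: n→q (+3) — repeating every 3. It's a Vigenère-style cipher with numeric key [5,12,3]: position i shifts by key[i mod 3].
On style: s+5=x, t+12=f, y+3=b, l+5=q, e+12=q.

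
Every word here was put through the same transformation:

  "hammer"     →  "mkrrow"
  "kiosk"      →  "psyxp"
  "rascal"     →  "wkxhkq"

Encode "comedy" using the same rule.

Vowels shift forward by 10 and consonants shift forward by 5.
On comedy: c(cons)+5=h, o(vowel)+10=y, m(cons)+5=r, e(vowel)+10=o, d(cons)+5=i, y(cons)+5=d.

hyroid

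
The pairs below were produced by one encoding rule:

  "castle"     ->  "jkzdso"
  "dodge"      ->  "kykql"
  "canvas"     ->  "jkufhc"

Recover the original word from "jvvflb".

clover

Shifts by position in castle: pos 0: c→j (+7), pos 1: a→k (+10), pos 2: s→z (+7), pos 3: t→d (+10) — repeating every 2. The shifts repeat in a cycle of length 2: positions 0,1,… shift by +7, +10, then the pattern repeats.
Reversing it on jvvflb: j−7=c, v−10=l, v−7=o, f−10=v, l−7=e, b−10=r.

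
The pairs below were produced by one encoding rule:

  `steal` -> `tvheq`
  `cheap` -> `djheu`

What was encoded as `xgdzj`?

weave

In steal: s→t is +1, t→v is +2, e→h is +3, a→e is +4 — the shift increases by 1 each position. Each letter shifts forward by (position + 1), i.e. 1, 2, 3, … — the shift grows by one for each successive letter.
Reversing it on xgdzj: x−1=w, g−2=e, d−3=a, z−4=v, j−5=e.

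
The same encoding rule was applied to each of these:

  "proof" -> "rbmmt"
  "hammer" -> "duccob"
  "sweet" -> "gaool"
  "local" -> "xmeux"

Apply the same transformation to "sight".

p(15)→r(17) and r(17)→b(1) fit y≡5x+20 (mod 26); the inverse of 5 mod 26 is 21. This is an affine cipher: with a=0,…,z=25, each position x becomes (5x+20) mod 26.
Applying it to sight: s(18)→5·18+20≡6=g; i(8)→5·8+20≡8=i; g(6)→5·6+20≡24=y; h(7)→5·7+20≡3=d; t(19)→5·19+20≡11=l (all mod 26).

giydl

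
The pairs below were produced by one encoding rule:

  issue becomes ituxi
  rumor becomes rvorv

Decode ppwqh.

In issue: i→i is +0, s→t is +1, s→u is +2, u→x is +3 — the shift increases by 1 each position. Letter i (0-indexed) is shifted by i+0, so successive shifts are 0, 1, 2, ….
Decoding ppwqh: p−0=p, p−1=o, w−2=u, q−3=n, h−4=d.

pound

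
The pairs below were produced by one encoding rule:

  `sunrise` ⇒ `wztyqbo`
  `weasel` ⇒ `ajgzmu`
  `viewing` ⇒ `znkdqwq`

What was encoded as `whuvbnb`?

Letter i (0-indexed) is shifted by i+4, so successive shifts are 4, 5, 6, ….
Undoing it on whuvbnb: w−4=s, h−5=c, u−6=o, v−7=o, b−8=t, n−9=e, b−10=r.

scooter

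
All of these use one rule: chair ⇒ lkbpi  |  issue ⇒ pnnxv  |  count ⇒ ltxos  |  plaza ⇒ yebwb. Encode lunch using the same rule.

exolk

c(2)→l(11) and h(7)→k(10) fit y≡5x+1 (mod 26); the inverse of 5 mod 26 is 21. This is an affine cipher: with a=0,…,z=25, each position x becomes (5x+1) mod 26.
Applying it to lunch: l(11)→5·11+1≡4=e; u(20)→5·20+1≡23=x; n(13)→5·13+1≡14=o; c(2)→5·2+1≡11=l; h(7)→5·7+1≡10=k (all mod 26).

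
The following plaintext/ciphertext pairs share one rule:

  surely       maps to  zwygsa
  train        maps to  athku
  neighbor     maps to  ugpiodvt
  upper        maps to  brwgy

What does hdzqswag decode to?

The shifts repeat in a cycle of length 2: positions 0,1,… shift by +7, +2, then the pattern repeats.
Undoing it on hdzqswag: h−7=a, d−2=b, z−7=s, q−2=o, s−7=l, w−2=u, a−7=t, g−2=e.

absolute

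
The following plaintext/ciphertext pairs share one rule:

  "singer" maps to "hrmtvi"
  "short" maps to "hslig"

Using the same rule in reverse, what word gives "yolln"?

This is the alphabet-reversal cipher (Atbash): a becomes z, b becomes y, etc.
Reversing it on yolln: y↔b, o↔l, l↔o, l↔o, n↔m.

bloom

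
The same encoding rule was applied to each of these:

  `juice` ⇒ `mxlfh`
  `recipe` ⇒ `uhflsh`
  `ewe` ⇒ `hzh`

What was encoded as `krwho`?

hotel

Each letter is shifted forward by 3 in the alphabet (a Caesar shift of +3).
Undoing it on krwho: k−3=h, r−3=o, w−3=t, h−3=e, o−3=l.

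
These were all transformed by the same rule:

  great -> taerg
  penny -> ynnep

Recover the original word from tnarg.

The output letters match the input read backwards: great reversed is taerg. The word is simply reversed.
Decoding tnarg: then reverse → grant.

grant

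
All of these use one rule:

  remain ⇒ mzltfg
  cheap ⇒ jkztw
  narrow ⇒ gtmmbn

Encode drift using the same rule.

emfuc

r(17)→m(12) and e(4)→z(25) fit y≡21x+19 (mod 26); the inverse of 21 mod 26 is 5. This is an affine cipher: with a=0,…,z=25, each position x becomes (21x+19) mod 26.
Applying it to drift: d(3)→21·3+19≡4=e; r(17)→21·17+19≡12=m; i(8)→21·8+19≡5=f; f(5)→21·5+19≡20=u; t(19)→21·19+19≡2=c (all mod 26).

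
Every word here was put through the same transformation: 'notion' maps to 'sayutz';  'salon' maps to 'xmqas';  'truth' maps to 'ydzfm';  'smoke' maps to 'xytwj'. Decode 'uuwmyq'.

Shifts by position in notion: pos 0: n→s (+5), pos 1: o→a (+12), pos 2: t→y (+5), pos 3: i→u (+12) — repeating every 2. A repeating key of period 2 is used — shifts +5, +12 over and over.
Decoding uuwmyq: u−5=p, u−12=i, w−5=r, m−12=a, y−5=t, q−12=e.

pirate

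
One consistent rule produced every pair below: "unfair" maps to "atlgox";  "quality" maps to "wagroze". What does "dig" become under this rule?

It's a constant shift of +6 (ROT6).
Applying it to dig: d+6=j, i+6=o, g+6=m.

jom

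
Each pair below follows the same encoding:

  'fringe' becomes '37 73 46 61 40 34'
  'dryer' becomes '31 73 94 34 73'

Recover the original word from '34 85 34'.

f(#6)→37 and r(#18)→73: differences scale by 3, so n = 3·pos + 19. With a=1..z=26, the number is 3·pos + 19.
Undoing it on 34 85 34: 34→(34−19)÷3=5=e, 85→(85−19)÷3=22=v, 34→(34−19)÷3=5=e.

eve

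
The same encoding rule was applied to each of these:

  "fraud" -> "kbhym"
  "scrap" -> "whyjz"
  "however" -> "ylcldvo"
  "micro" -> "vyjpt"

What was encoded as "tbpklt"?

medium

The output letters match the input read backwards, each shifted +7: fraud reversed is duarf. Two steps: reverse the string, then apply a Caesar shift of +7.
Undoing it on tbpklt: shift back: t−7=m, b−7=u, p−7=i, k−7=d, l−7=e, t−7=m → muidem; then reverse → medium.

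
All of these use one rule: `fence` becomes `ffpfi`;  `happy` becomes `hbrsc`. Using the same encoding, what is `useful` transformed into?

utgiyq

In fence: f→f is +0, e→f is +1, n→p is +2, c→f is +3 — the shift increases by 1 each position. Each letter shifts forward by its position index (0, 1, 2, …) — the shift grows by one for each successive letter.
Applying it to useful: u+0=u, s+1=t, e+2=g, f+3=i, u+4=y, l+5=q.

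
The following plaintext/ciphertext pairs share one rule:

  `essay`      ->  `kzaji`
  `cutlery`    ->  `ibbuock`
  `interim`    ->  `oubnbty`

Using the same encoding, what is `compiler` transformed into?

ivuyswqe

Letter i (0-indexed) is shifted by i+6, so successive shifts are 6, 7, 8, ….
On compiler: c+6=i, o+7=v, m+8=u, p+9=y, i+10=s, l+11=w, e+12=q, r+13=e.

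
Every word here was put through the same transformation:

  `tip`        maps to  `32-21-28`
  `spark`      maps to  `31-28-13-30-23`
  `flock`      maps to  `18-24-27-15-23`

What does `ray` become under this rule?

t is letter #20 and maps to 32: an offset of 12. The number is (letter's place in the alphabet, a=1) + 12.
For ray: r=18→30, a=1→13, y=25→37.

30-13-37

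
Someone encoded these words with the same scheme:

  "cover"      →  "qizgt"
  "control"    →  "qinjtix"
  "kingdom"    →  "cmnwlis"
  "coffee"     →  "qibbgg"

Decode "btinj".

front

c(2)→q(16) and o(14)→i(8) fit y≡21x+0 (mod 26); the inverse of 21 mod 26 is 5. Each letter's alphabet position (a=0..z=25) is mapped through 21·x+0 mod 26 — an affine cipher.
Reversing it on btinj: b(1)→5·(1−0)≡5=f; t(19)→5·(19−0)≡17=r; i(8)→5·(8−0)≡14=o; n(13)→5·(13−0)≡13=n; j(9)→5·(9−0)≡19=t (all mod 26).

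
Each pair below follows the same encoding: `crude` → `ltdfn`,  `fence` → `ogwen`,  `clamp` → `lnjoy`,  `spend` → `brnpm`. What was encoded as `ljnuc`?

It's a Vigenère-style cipher with numeric key [9,2]: position i shifts by key[i mod 2].
Decoding ljnuc: l−9=c, j−2=h, n−9=e, u−2=s, c−9=t.

chest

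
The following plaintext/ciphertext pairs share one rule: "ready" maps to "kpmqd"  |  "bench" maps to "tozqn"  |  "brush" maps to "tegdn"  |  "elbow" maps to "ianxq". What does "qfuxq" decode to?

elite

The output letters match the input read backwards, each shifted +12: ready reversed is ydaer. Two steps: reverse the string, then apply a Caesar shift of +12.
Reversing it on qfuxq: shift back: q−12=e, f−12=t, u−12=i, x−12=l, q−12=e → etile; then reverse → elite.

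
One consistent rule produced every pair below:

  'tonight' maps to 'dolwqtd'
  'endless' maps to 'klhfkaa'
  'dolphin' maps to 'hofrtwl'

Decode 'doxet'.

torch

t(19)→d(3) and o(14)→o(14) fit y≡3x+24 (mod 26); the inverse of 3 mod 26 is 9. Treating letters as 0–25, the rule is x ↦ 3x + 24 (mod 26).
Decoding doxet: d(3)→9·(3−24)≡19=t; o(14)→9·(14−24)≡14=o; x(23)→9·(23−24)≡17=r; e(4)→9·(4−24)≡2=c; t(19)→9·(19−24)≡7=h (all mod 26).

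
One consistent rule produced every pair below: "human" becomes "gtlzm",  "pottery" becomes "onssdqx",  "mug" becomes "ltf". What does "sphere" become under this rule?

Compare letters: h→g is +25, u→t is +25, m→l is +25 — a constant shift. It's a constant shift of +25 (ROT25).
Applying it to sphere: s+25=r, p+25=o, h+25=g, e+25=d, r+25=q, e+25=d.

rogdqd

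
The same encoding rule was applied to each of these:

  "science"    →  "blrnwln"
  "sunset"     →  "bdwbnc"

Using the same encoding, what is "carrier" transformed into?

ljaarna

Compare letters: s→b is +9, c→l is +9, i→r is +9 — a constant shift. Every letter moves 9 places later in the alphabet, wrapping around z→a.
On carrier: c+9=l, a+9=j, r+9=a, r+9=a, i+9=r, e+9=n, r+9=a.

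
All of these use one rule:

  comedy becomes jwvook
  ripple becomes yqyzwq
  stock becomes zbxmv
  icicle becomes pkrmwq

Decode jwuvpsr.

college

Each letter shifts forward by (position + 7), i.e. 7, 8, 9, … — the shift grows by one for each successive letter.
Decoding jwuvpsr: j−7=c, w−8=o, u−9=l, v−10=l, p−11=e, s−12=g, r−13=e.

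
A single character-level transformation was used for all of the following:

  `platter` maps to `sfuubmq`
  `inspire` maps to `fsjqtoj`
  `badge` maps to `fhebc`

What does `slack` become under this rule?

ldbmt

Two steps: reverse the string, then apply a Caesar shift of +1.
For slack: reverse → kcals; then shift: k+1=l, c+1=d, a+1=b, l+1=m, s+1=t.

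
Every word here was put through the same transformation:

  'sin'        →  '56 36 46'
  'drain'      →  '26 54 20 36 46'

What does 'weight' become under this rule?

64 28 36 32 34 58

Each letter becomes 2×(its alphabet position, a=1..z=26) + 18.
On weight: w=23→64, e=5→28, i=9→36, g=7→32, h=8→34, t=20→58.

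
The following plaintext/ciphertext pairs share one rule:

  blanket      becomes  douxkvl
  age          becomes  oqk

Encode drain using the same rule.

The output letters match the input read backwards, each shifted +10: blanket reversed is teknalb. The word is reversed, then every letter is shifted forward by 10.
For drain: reverse → niard; then shift: n+10=x, i+10=s, a+10=k, r+10=b, d+10=n.

xskbn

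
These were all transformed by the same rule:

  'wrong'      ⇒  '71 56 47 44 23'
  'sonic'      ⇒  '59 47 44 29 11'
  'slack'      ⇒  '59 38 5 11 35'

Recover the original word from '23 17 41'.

gem

Each letter becomes 3×(its alphabet position, a=1..z=26) + 2.
Undoing it on 23 17 41: 23→(23−2)÷3=7=g, 17→(17−2)÷3=5=e, 41→(41−2)÷3=13=m.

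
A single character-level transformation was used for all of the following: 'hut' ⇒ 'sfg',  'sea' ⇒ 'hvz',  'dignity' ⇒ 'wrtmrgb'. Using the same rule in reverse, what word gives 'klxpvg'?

Each pair mirrors across the alphabet (h↔s, u↔f, t↔g): positions sum to 25. Letters are reflected about the middle of the alphabet (position → 25−position): Atbash.
Decoding klxpvg: k↔p, l↔o, x↔c, p↔k, v↔e, g↔t.

pocket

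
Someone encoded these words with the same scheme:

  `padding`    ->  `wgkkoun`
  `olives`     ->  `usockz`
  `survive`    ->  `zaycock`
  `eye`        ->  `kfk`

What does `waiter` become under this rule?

The rule splits by letter class: vowels +6, consonants +7.
For waiter: w(cons)+7=d, a(vowel)+6=g, i(vowel)+6=o, t(cons)+7=a, e(vowel)+6=k, r(cons)+7=y.

dgoaky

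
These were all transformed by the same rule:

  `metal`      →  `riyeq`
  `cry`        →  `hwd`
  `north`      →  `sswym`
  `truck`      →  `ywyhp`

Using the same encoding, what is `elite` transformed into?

The shift depends on letter class: consonant m→r is +5, but vowel e→i is +4. Vowels shift forward by 4 and consonants shift forward by 5.
Applying it to elite: e(vowel)+4=i, l(cons)+5=q, i(vowel)+4=m, t(cons)+5=y, e(vowel)+4=i.

iqmyi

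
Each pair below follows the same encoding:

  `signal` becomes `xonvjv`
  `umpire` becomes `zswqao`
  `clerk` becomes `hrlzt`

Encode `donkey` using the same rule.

iuusni

In signal: s→x is +5, i→o is +6, g→n is +7, n→v is +8 — the shift increases by 1 each position. The shift increases by 1 at each position, starting from +5: 5, 6, 7, ….
For donkey: d+5=i, o+6=u, n+7=u, k+8=s, e+9=n, y+10=i.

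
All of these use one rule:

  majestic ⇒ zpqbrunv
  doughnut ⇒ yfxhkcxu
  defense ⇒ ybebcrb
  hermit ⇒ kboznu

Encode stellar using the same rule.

rubwwpo

Each letter's alphabet position (a=0..z=25) is mapped through 3·x+15 mod 26 — an affine cipher.
Applying it to stellar: s(18)→3·18+15≡17=r; t(19)→3·19+15≡20=u; e(4)→3·4+15≡1=b; l(11)→3·11+15≡22=w; l(11)→3·11+15≡22=w; a(0)→3·0+15≡15=p; r(17)→3·17+15≡14=o (all mod 26).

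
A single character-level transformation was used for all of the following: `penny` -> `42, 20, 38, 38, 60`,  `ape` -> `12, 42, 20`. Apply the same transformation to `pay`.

The formula is n = 2×(alphabet index, a=1) + 10.
Applying it to pay: p=16→42, a=1→12, y=25→60.

42, 12, 60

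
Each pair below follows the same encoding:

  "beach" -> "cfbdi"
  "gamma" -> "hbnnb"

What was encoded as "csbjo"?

brain

Each letter is shifted forward by 1 in the alphabet (a Caesar shift of +1).
Undoing it on csbjo: c−1=b, s−1=r, b−1=a, j−1=i, o−1=n.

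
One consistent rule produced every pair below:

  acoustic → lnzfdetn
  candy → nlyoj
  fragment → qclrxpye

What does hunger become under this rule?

sfyrpc

Compare letters: a→l is +11, c→n is +11, o→z is +11 — a constant shift. Each letter is shifted forward by 11 in the alphabet (a Caesar shift of +11).
For hunger: h+11=s, u+11=f, n+11=y, g+11=r, e+11=p, r+11=c.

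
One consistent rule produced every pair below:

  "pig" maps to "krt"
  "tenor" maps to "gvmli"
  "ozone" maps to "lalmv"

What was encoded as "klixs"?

Letters are reflected about the middle of the alphabet (position → 25−position): Atbash.
Decoding klixs: k↔p, l↔o, i↔r, x↔c, s↔h.

porch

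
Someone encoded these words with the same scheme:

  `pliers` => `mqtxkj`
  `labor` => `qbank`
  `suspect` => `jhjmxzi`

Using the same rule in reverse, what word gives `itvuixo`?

tighten

Each letter's alphabet position (a=0..z=25) is mapped through 25·x+1 mod 26 — an affine cipher.
Reversing it on itvuixo: i(8)→25·(8−1)≡19=t; t(19)→25·(19−1)≡8=i; v(21)→25·(21−1)≡6=g; u(20)→25·(20−1)≡7=h; i(8)→25·(8−1)≡19=t; x(23)→25·(23−1)≡4=e; o(14)→25·(14−1)≡13=n (all mod 26).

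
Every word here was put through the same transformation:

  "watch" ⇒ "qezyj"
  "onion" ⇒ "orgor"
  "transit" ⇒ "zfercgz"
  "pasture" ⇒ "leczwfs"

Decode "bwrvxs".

w(22)→q(16) and a(0)→e(4) fit y≡23x+4 (mod 26); the inverse of 23 mod 26 is 17. This is an affine cipher: with a=0,…,z=25, each position x becomes (23x+4) mod 26.
Undoing it on bwrvxs: b(1)→17·(1−4)≡1=b; w(22)→17·(22−4)≡20=u; r(17)→17·(17−4)≡13=n; v(21)→17·(21−4)≡3=d; x(23)→17·(23−4)≡11=l; s(18)→17·(18−4)≡4=e (all mod 26).

bundle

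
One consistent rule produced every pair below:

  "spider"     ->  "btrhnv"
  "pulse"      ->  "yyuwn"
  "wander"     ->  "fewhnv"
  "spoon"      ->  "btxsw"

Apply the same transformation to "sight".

A repeating key of period 2 is used — shifts +9, +4 over and over.
Applying it to sight: s+9=b, i+4=m, g+9=p, h+4=l, t+9=c.

bmplc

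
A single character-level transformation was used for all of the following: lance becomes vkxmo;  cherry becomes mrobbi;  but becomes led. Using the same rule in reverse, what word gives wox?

men

Compare letters: l→v is +10, a→k is +10, n→x is +10 — a constant shift. It's a constant shift of +10 (ROT10).
Undoing it on wox: w−10=m, o−10=e, x−10=n.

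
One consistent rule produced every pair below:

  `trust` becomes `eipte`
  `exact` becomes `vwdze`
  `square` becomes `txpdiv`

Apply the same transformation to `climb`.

zunfo

t(19)→e(4) and r(17)→i(8) fit y≡11x+3 (mod 26); the inverse of 11 mod 26 is 19. Each letter's alphabet position (a=0..z=25) is mapped through 11·x+3 mod 26 — an affine cipher.
For climb: c(2)→11·2+3≡25=z; l(11)→11·11+3≡20=u; i(8)→11·8+3≡13=n; m(12)→11·12+3≡5=f; b(1)→11·1+3≡14=o (all mod 26).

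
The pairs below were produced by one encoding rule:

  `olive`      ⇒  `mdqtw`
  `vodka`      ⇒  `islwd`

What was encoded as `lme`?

wed

The word is reversed, then every letter is shifted forward by 8.
Decoding lme: shift back: l−8=d, m−8=e, e−8=w → dew; then reverse → wed.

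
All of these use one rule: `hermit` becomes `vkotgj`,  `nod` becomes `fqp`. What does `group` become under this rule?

Two steps: reverse the string, then apply a Caesar shift of +2.
Applying it to group: reverse → puorg; then shift: p+2=r, u+2=w, o+2=q, r+2=t, g+2=i.

rwqti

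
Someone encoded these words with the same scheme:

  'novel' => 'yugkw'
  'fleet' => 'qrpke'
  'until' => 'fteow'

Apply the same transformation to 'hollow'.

It's a Vigenère-style cipher with numeric key [11,6]: position i shifts by key[i mod 2].
On hollow: h+11=s, o+6=u, l+11=w, l+6=r, o+11=z, w+6=c.

suwrzc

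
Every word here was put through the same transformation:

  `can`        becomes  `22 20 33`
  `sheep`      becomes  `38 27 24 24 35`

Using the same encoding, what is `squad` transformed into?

38 36 40 20 23

c is letter #3 and maps to 22: an offset of 19. The number is (letter's place in the alphabet, a=1) + 19.
Applying it to squad: s=19→38, q=17→36, u=21→40, a=1→20, d=4→23.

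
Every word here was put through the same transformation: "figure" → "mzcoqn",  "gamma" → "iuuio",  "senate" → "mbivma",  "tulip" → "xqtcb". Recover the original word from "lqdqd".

The output letters match the input read backwards, each shifted +8: figure reversed is erugif. The word is reversed, then every letter is shifted forward by 8.
Undoing it on lqdqd: shift back: l−8=d, q−8=i, d−8=v, q−8=i, d−8=v → diviv; then reverse → vivid.

vivid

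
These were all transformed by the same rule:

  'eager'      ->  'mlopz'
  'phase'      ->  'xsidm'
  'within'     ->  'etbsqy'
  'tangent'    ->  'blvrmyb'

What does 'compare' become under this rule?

Shifts by position in eager: pos 0: e→m (+8), pos 1: a→l (+11), pos 2: g→o (+8), pos 3: e→p (+11) — repeating every 2. The shifts repeat in a cycle of length 2: positions 0,1,… shift by +8, +11, then the pattern repeats.
For compare: c+8=k, o+11=z, m+8=u, p+11=a, a+8=i, r+11=c, e+8=m.

kzuaicm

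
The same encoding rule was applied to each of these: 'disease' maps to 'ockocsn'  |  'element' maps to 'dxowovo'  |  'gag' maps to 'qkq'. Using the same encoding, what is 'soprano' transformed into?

yxkbzyc

The output letters match the input read backwards, each shifted +10: disease reversed is esaesid. Read the word backwards and shift each letter +10.
For soprano: reverse → onarpos; then shift: o+10=y, n+10=x, a+10=k, r+10=b, p+10=z, o+10=y, s+10=c.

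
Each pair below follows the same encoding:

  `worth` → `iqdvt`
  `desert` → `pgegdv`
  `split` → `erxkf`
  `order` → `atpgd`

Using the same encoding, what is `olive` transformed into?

Shifts by position in worth: pos 0: w→i (+12), pos 1: o→q (+2), pos 2: r→d (+12), pos 3: t→v (+2) — repeating every 2. It's a Vigenère-style cipher with numeric key [12,2]: position i shifts by key[i mod 2].
For olive: o+12=a, l+2=n, i+12=u, v+2=x, e+12=q.

anuxq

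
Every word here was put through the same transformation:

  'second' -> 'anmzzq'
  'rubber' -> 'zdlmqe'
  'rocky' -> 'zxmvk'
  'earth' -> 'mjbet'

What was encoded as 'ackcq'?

In second: s→a is +8, e→n is +9, c→m is +10, o→z is +11 — the shift increases by 1 each position. Letter i (0-indexed) is shifted by i+8, so successive shifts are 8, 9, 10, ….
Reversing it on ackcq: a−8=s, c−9=t, k−10=a, c−11=r, q−12=e.

stare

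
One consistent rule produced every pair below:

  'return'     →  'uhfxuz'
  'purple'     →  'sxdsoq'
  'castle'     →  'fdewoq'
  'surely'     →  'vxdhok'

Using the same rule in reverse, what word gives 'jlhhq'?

Shifts by position in return: pos 0: r→u (+3), pos 1: e→h (+3), pos 2: t→f (+12), pos 3: u→x (+3), pos 4: r→u (+3), pos 5: n→z (+12) — repeating every 3. A repeating key of period 3 is used — shifts +3, +3, +12 over and over.
Reversing it on jlhhq: j−3=g, l−3=i, h−12=v, h−3=e, q−3=n.

given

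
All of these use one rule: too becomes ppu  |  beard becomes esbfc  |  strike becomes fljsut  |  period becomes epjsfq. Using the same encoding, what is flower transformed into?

The output letters match the input read backwards, each shifted +1: too reversed is oot. Two steps: reverse the string, then apply a Caesar shift of +1.
On flower: reverse → rewolf; then shift: r+1=s, e+1=f, w+1=x, o+1=p, l+1=m, f+1=g.

sfxpmg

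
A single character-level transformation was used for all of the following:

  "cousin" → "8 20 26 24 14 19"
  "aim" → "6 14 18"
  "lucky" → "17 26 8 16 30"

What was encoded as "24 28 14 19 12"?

c is letter #3 and maps to 8: an offset of 5. Each letter is replaced by its alphabet position (a=1..z=26) + 5.
Reversing it on 24 28 14 19 12: 24→(24−5)÷1=19=s, 28→(28−5)÷1=23=w, 14→(14−5)÷1=9=i, 19→(19−5)÷1=14=n, 12→(12−5)÷1=7=g.

swing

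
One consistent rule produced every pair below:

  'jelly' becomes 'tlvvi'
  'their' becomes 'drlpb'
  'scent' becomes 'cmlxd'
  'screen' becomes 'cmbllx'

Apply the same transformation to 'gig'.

The shift depends on letter class: consonant j→t is +10, but vowel e→l is +7. Two shifts are in play — +7 for a/e/i/o/u, +10 for every other letter.
On gig: g(cons)+10=q, i(vowel)+7=p, g(cons)+10=q.

qpq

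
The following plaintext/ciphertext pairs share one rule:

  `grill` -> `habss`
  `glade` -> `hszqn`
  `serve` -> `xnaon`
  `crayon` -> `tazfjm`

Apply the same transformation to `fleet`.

ksnnu

g(6)→h(7) and r(17)→a(0) fit y≡23x+25 (mod 26); the inverse of 23 mod 26 is 17. This is an affine cipher: with a=0,…,z=25, each position x becomes (23x+25) mod 26.
On fleet: f(5)→23·5+25≡10=k; l(11)→23·11+25≡18=s; e(4)→23·4+25≡13=n; e(4)→23·4+25≡13=n; t(19)→23·19+25≡20=u (all mod 26).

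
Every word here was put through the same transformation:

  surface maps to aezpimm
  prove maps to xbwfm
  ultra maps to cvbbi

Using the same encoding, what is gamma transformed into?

okuwi

Shifts by position in surface: pos 0: s→a (+8), pos 1: u→e (+10), pos 2: r→z (+8), pos 3: f→p (+10) — repeating every 2. It's a Vigenère-style cipher with numeric key [8,10]: position i shifts by key[i mod 2].
On gamma: g+8=o, a+10=k, m+8=u, m+10=w, a+8=i.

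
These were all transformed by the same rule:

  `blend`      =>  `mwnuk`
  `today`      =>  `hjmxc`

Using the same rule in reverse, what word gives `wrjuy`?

The output letters match the input read backwards, each shifted +9: blend reversed is dnelb. Two steps: reverse the string, then apply a Caesar shift of +9.
Undoing it on wrjuy: shift back: w−9=n, r−9=i, j−9=a, u−9=l, y−9=p → nialp; then reverse → plain.

plain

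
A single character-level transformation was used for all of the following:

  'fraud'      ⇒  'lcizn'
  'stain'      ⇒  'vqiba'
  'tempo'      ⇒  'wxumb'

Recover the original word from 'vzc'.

urn

The output letters match the input read backwards, each shifted +8: fraud reversed is duarf. The word is reversed, then every letter is shifted forward by 8.
Decoding vzc: shift back: v−8=n, z−8=r, c−8=u → nru; then reverse → urn.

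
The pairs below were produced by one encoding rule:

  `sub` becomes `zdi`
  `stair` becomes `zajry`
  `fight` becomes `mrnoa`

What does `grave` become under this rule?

nyjcn

The shift depends on letter class: consonant s→z is +7, but vowel u→d is +9. The rule splits by letter class: vowels +9, consonants +7.
On grave: g(cons)+7=n, r(cons)+7=y, a(vowel)+9=j, v(cons)+7=c, e(vowel)+9=n.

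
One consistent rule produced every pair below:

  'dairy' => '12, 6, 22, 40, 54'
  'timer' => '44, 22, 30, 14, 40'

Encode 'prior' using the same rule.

36, 40, 22, 34, 40

d(#4)→12 and a(#1)→6: differences scale by 2, so n = 2·pos + 4. The formula is n = 2×(alphabet index, a=1) + 4.
Applying it to prior: p=16→36, r=18→40, i=9→22, o=15→34, r=18→40.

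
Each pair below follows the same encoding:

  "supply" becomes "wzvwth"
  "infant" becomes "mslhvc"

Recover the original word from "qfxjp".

In supply: s→w is +4, u→z is +5, p→v is +6, p→w is +7 — the shift increases by 1 each position. Letter i (0-indexed) is shifted by i+4, so successive shifts are 4, 5, 6, ….
Undoing it on qfxjp: q−4=m, f−5=a, x−6=r, j−7=c, p−8=h.

march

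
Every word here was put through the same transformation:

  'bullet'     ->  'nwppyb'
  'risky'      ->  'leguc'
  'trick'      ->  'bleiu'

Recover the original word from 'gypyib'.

b(1)→n(13) and u(20)→w(22) fit y≡21x+18 (mod 26); the inverse of 21 mod 26 is 5. Treating letters as 0–25, the rule is x ↦ 21x + 18 (mod 26).
Reversing it on gypyib: g(6)→5·(6−18)≡18=s; y(24)→5·(24−18)≡4=e; p(15)→5·(15−18)≡11=l; y(24)→5·(24−18)≡4=e; i(8)→5·(8−18)≡2=c; b(1)→5·(1−18)≡19=t (all mod 26).

select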